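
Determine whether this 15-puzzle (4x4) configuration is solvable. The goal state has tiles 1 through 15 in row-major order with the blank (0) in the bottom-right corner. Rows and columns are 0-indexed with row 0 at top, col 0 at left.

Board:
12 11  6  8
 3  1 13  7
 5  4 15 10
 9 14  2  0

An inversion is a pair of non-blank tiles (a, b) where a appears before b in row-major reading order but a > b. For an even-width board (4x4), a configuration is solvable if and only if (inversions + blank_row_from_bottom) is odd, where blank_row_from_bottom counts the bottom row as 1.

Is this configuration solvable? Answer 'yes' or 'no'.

Inversions: 54
Blank is in row 3 (0-indexed from top), which is row 1 counting from the bottom (bottom = 1).
54 + 1 = 55, which is odd, so the puzzle is solvable.

Answer: yes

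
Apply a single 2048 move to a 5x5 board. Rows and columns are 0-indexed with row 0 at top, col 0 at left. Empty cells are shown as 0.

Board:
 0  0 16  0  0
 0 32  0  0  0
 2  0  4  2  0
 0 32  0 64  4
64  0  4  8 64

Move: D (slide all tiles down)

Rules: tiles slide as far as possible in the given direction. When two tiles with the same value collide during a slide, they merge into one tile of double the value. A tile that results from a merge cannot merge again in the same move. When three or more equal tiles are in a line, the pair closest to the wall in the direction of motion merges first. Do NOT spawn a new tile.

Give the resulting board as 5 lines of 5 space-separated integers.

Slide down:
col 0: [0, 0, 2, 0, 64] -> [0, 0, 0, 2, 64]
col 1: [0, 32, 0, 32, 0] -> [0, 0, 0, 0, 64]
col 2: [16, 0, 4, 0, 4] -> [0, 0, 0, 16, 8]
col 3: [0, 0, 2, 64, 8] -> [0, 0, 2, 64, 8]
col 4: [0, 0, 0, 4, 64] -> [0, 0, 0, 4, 64]

Answer:  0  0  0  0  0
 0  0  0  0  0
 0  0  0  2  0
 2  0 16 64  4
64 64  8  8 64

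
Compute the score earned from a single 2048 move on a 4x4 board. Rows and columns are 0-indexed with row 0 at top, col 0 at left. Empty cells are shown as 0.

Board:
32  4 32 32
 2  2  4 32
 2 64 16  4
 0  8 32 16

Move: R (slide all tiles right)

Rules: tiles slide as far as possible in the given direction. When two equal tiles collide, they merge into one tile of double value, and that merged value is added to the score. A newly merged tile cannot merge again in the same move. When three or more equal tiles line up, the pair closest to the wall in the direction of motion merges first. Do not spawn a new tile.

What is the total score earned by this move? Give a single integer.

Answer: 68

Derivation:
Slide right:
row 0: [32, 4, 32, 32] -> [0, 32, 4, 64]  score +64 (running 64)
row 1: [2, 2, 4, 32] -> [0, 4, 4, 32]  score +4 (running 68)
row 2: [2, 64, 16, 4] -> [2, 64, 16, 4]  score +0 (running 68)
row 3: [0, 8, 32, 16] -> [0, 8, 32, 16]  score +0 (running 68)
Board after move:
 0 32  4 64
 0  4  4 32
 2 64 16  4
 0  8 32 16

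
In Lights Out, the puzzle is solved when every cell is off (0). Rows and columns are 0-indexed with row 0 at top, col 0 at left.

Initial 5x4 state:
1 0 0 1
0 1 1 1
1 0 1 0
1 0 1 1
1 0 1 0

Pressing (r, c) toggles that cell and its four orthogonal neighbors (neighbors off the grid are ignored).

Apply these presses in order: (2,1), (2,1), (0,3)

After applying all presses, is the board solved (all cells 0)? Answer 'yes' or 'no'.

Answer: no

Derivation:
After press 1 at (2,1):
1 0 0 1
0 0 1 1
0 1 0 0
1 1 1 1
1 0 1 0

After press 2 at (2,1):
1 0 0 1
0 1 1 1
1 0 1 0
1 0 1 1
1 0 1 0

After press 3 at (0,3):
1 0 1 0
0 1 1 0
1 0 1 0
1 0 1 1
1 0 1 0

Lights still on: 11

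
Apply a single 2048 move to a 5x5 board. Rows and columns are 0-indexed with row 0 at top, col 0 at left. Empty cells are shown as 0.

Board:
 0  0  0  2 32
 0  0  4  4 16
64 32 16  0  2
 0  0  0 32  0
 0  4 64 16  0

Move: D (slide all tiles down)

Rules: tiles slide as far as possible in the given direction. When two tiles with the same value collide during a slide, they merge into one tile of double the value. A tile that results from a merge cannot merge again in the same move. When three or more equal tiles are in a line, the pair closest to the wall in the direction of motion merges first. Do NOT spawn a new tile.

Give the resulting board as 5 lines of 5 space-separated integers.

Answer:  0  0  0  0  0
 0  0  0  2  0
 0  0  4  4 32
 0 32 16 32 16
64  4 64 16  2

Derivation:
Slide down:
col 0: [0, 0, 64, 0, 0] -> [0, 0, 0, 0, 64]
col 1: [0, 0, 32, 0, 4] -> [0, 0, 0, 32, 4]
col 2: [0, 4, 16, 0, 64] -> [0, 0, 4, 16, 64]
col 3: [2, 4, 0, 32, 16] -> [0, 2, 4, 32, 16]
col 4: [32, 16, 2, 0, 0] -> [0, 0, 32, 16, 2]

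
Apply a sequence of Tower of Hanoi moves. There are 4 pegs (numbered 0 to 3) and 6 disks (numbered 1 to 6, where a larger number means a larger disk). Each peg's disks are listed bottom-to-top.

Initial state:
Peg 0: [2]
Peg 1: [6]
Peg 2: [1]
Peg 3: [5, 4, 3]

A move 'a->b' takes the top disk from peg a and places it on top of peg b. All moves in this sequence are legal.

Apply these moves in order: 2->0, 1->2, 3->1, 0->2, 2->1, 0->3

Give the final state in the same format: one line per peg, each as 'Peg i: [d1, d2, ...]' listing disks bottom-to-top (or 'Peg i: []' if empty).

After move 1 (2->0):
Peg 0: [2, 1]
Peg 1: [6]
Peg 2: []
Peg 3: [5, 4, 3]

After move 2 (1->2):
Peg 0: [2, 1]
Peg 1: []
Peg 2: [6]
Peg 3: [5, 4, 3]

After move 3 (3->1):
Peg 0: [2, 1]
Peg 1: [3]
Peg 2: [6]
Peg 3: [5, 4]

After move 4 (0->2):
Peg 0: [2]
Peg 1: [3]
Peg 2: [6, 1]
Peg 3: [5, 4]

After move 5 (2->1):
Peg 0: [2]
Peg 1: [3, 1]
Peg 2: [6]
Peg 3: [5, 4]

After move 6 (0->3):
Peg 0: []
Peg 1: [3, 1]
Peg 2: [6]
Peg 3: [5, 4, 2]

Answer: Peg 0: []
Peg 1: [3, 1]
Peg 2: [6]
Peg 3: [5, 4, 2]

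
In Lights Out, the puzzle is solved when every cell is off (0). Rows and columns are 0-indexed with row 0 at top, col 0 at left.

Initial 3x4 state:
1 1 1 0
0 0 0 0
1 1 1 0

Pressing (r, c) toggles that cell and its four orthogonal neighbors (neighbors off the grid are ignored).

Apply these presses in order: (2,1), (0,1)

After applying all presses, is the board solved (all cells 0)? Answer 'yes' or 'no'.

Answer: yes

Derivation:
After press 1 at (2,1):
1 1 1 0
0 1 0 0
0 0 0 0

After press 2 at (0,1):
0 0 0 0
0 0 0 0
0 0 0 0

Lights still on: 0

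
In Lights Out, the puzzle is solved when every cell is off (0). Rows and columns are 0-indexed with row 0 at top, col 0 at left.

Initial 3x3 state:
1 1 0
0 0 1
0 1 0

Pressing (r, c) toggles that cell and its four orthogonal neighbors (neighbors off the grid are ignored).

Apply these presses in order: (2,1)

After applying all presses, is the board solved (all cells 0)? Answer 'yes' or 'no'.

Answer: no

Derivation:
After press 1 at (2,1):
1 1 0
0 1 1
1 0 1

Lights still on: 6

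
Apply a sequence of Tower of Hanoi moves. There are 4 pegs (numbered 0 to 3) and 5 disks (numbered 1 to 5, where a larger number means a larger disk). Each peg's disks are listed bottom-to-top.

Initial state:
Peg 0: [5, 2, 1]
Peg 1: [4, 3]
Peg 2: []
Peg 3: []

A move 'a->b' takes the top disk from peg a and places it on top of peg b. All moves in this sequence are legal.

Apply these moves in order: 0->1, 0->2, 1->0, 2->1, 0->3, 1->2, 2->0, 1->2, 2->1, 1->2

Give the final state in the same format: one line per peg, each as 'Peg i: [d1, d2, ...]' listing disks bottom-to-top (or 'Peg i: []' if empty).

Answer: Peg 0: [5, 2]
Peg 1: [4]
Peg 2: [3]
Peg 3: [1]

Derivation:
After move 1 (0->1):
Peg 0: [5, 2]
Peg 1: [4, 3, 1]
Peg 2: []
Peg 3: []

After move 2 (0->2):
Peg 0: [5]
Peg 1: [4, 3, 1]
Peg 2: [2]
Peg 3: []

After move 3 (1->0):
Peg 0: [5, 1]
Peg 1: [4, 3]
Peg 2: [2]
Peg 3: []

After move 4 (2->1):
Peg 0: [5, 1]
Peg 1: [4, 3, 2]
Peg 2: []
Peg 3: []

After move 5 (0->3):
Peg 0: [5]
Peg 1: [4, 3, 2]
Peg 2: []
Peg 3: [1]

After move 6 (1->2):
Peg 0: [5]
Peg 1: [4, 3]
Peg 2: [2]
Peg 3: [1]

After move 7 (2->0):
Peg 0: [5, 2]
Peg 1: [4, 3]
Peg 2: []
Peg 3: [1]

After move 8 (1->2):
Peg 0: [5, 2]
Peg 1: [4]
Peg 2: [3]
Peg 3: [1]

After move 9 (2->1):
Peg 0: [5, 2]
Peg 1: [4, 3]
Peg 2: []
Peg 3: [1]

After move 10 (1->2):
Peg 0: [5, 2]
Peg 1: [4]
Peg 2: [3]
Peg 3: [1]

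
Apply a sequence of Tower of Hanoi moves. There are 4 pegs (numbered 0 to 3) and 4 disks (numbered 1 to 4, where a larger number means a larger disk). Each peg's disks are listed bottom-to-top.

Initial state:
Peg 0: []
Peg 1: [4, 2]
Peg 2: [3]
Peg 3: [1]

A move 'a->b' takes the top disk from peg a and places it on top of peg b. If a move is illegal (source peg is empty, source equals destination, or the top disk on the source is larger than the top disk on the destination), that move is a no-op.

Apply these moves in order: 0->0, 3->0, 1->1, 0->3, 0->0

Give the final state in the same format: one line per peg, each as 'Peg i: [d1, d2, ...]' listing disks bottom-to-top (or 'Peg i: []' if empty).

After move 1 (0->0):
Peg 0: []
Peg 1: [4, 2]
Peg 2: [3]
Peg 3: [1]

After move 2 (3->0):
Peg 0: [1]
Peg 1: [4, 2]
Peg 2: [3]
Peg 3: []

After move 3 (1->1):
Peg 0: [1]
Peg 1: [4, 2]
Peg 2: [3]
Peg 3: []

After move 4 (0->3):
Peg 0: []
Peg 1: [4, 2]
Peg 2: [3]
Peg 3: [1]

After move 5 (0->0):
Peg 0: []
Peg 1: [4, 2]
Peg 2: [3]
Peg 3: [1]

Answer: Peg 0: []
Peg 1: [4, 2]
Peg 2: [3]
Peg 3: [1]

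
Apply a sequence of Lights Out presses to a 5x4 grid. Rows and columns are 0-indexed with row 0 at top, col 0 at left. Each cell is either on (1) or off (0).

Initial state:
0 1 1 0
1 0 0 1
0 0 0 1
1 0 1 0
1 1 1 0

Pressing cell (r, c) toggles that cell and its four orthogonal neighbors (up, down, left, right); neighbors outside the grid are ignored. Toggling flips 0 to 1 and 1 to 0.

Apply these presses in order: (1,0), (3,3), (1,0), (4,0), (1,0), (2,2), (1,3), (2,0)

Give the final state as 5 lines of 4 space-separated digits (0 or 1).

Answer: 1 1 1 1
1 1 0 0
0 0 1 0
1 0 1 1
0 0 1 1

Derivation:
After press 1 at (1,0):
1 1 1 0
0 1 0 1
1 0 0 1
1 0 1 0
1 1 1 0

After press 2 at (3,3):
1 1 1 0
0 1 0 1
1 0 0 0
1 0 0 1
1 1 1 1

After press 3 at (1,0):
0 1 1 0
1 0 0 1
0 0 0 0
1 0 0 1
1 1 1 1

After press 4 at (4,0):
0 1 1 0
1 0 0 1
0 0 0 0
0 0 0 1
0 0 1 1

After press 5 at (1,0):
1 1 1 0
0 1 0 1
1 0 0 0
0 0 0 1
0 0 1 1

After press 6 at (2,2):
1 1 1 0
0 1 1 1
1 1 1 1
0 0 1 1
0 0 1 1

After press 7 at (1,3):
1 1 1 1
0 1 0 0
1 1 1 0
0 0 1 1
0 0 1 1

After press 8 at (2,0):
1 1 1 1
1 1 0 0
0 0 1 0
1 0 1 1
0 0 1 1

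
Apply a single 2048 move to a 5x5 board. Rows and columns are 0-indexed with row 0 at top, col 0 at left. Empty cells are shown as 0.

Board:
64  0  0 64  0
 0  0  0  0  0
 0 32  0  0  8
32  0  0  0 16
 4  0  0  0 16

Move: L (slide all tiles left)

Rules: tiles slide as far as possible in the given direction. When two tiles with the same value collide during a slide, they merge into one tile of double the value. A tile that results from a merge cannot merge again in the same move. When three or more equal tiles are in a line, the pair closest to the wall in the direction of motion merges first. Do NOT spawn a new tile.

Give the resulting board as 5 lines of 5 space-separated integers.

Answer: 128   0   0   0   0
  0   0   0   0   0
 32   8   0   0   0
 32  16   0   0   0
  4  16   0   0   0

Derivation:
Slide left:
row 0: [64, 0, 0, 64, 0] -> [128, 0, 0, 0, 0]
row 1: [0, 0, 0, 0, 0] -> [0, 0, 0, 0, 0]
row 2: [0, 32, 0, 0, 8] -> [32, 8, 0, 0, 0]
row 3: [32, 0, 0, 0, 16] -> [32, 16, 0, 0, 0]
row 4: [4, 0, 0, 0, 16] -> [4, 16, 0, 0, 0]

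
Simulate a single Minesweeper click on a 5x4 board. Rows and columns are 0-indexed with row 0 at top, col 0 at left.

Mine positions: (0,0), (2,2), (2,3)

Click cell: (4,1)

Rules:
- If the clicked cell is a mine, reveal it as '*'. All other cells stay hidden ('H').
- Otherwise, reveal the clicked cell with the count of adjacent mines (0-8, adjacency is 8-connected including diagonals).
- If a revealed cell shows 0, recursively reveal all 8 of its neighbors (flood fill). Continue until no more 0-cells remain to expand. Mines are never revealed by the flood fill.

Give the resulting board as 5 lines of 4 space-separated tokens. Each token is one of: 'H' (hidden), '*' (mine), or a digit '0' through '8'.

H H H H
1 2 H H
0 1 H H
0 1 2 2
0 0 0 0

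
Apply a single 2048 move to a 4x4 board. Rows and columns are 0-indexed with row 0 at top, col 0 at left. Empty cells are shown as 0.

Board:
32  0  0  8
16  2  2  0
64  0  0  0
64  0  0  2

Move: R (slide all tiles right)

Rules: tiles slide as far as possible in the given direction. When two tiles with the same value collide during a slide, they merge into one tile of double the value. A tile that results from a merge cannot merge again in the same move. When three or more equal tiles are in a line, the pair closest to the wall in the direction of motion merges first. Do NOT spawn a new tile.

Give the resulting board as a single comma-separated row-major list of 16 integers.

Answer: 0, 0, 32, 8, 0, 0, 16, 4, 0, 0, 0, 64, 0, 0, 64, 2

Derivation:
Slide right:
row 0: [32, 0, 0, 8] -> [0, 0, 32, 8]
row 1: [16, 2, 2, 0] -> [0, 0, 16, 4]
row 2: [64, 0, 0, 0] -> [0, 0, 0, 64]
row 3: [64, 0, 0, 2] -> [0, 0, 64, 2]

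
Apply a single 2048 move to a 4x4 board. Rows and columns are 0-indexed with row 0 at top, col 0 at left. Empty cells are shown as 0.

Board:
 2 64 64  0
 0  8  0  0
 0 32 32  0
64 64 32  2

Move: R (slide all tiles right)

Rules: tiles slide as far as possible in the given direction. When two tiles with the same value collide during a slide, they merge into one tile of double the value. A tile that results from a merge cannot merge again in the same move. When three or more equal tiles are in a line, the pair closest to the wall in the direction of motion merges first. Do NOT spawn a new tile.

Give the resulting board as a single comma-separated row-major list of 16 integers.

Answer: 0, 0, 2, 128, 0, 0, 0, 8, 0, 0, 0, 64, 0, 128, 32, 2

Derivation:
Slide right:
row 0: [2, 64, 64, 0] -> [0, 0, 2, 128]
row 1: [0, 8, 0, 0] -> [0, 0, 0, 8]
row 2: [0, 32, 32, 0] -> [0, 0, 0, 64]
row 3: [64, 64, 32, 2] -> [0, 128, 32, 2]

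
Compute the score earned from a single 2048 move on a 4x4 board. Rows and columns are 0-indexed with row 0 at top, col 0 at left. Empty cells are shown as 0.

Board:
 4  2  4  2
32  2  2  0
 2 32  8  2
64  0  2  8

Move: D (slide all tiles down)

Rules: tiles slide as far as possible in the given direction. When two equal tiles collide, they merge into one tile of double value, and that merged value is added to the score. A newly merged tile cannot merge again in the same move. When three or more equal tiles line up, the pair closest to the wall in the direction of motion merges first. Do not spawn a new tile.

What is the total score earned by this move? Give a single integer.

Slide down:
col 0: [4, 32, 2, 64] -> [4, 32, 2, 64]  score +0 (running 0)
col 1: [2, 2, 32, 0] -> [0, 0, 4, 32]  score +4 (running 4)
col 2: [4, 2, 8, 2] -> [4, 2, 8, 2]  score +0 (running 4)
col 3: [2, 0, 2, 8] -> [0, 0, 4, 8]  score +4 (running 8)
Board after move:
 4  0  4  0
32  0  2  0
 2  4  8  4
64 32  2  8

Answer: 8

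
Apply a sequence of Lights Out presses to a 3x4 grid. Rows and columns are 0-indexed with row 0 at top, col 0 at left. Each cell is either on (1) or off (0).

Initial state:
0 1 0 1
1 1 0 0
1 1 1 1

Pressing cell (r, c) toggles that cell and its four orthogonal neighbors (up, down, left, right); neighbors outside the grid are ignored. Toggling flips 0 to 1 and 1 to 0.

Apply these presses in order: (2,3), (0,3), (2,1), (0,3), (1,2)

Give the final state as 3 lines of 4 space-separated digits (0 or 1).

Answer: 0 1 1 1
1 1 1 0
0 0 0 0

Derivation:
After press 1 at (2,3):
0 1 0 1
1 1 0 1
1 1 0 0

After press 2 at (0,3):
0 1 1 0
1 1 0 0
1 1 0 0

After press 3 at (2,1):
0 1 1 0
1 0 0 0
0 0 1 0

After press 4 at (0,3):
0 1 0 1
1 0 0 1
0 0 1 0

After press 5 at (1,2):
0 1 1 1
1 1 1 0
0 0 0 0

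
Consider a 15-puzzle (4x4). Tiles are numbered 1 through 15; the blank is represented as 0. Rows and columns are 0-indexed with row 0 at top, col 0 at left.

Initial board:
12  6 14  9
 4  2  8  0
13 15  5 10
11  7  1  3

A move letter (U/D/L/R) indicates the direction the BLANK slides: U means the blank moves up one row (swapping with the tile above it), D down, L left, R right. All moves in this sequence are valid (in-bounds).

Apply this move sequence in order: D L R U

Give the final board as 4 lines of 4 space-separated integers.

After move 1 (D):
12  6 14  9
 4  2  8 10
13 15  5  0
11  7  1  3

After move 2 (L):
12  6 14  9
 4  2  8 10
13 15  0  5
11  7  1  3

After move 3 (R):
12  6 14  9
 4  2  8 10
13 15  5  0
11  7  1  3

After move 4 (U):
12  6 14  9
 4  2  8  0
13 15  5 10
11  7  1  3

Answer: 12  6 14  9
 4  2  8  0
13 15  5 10
11  7  1  3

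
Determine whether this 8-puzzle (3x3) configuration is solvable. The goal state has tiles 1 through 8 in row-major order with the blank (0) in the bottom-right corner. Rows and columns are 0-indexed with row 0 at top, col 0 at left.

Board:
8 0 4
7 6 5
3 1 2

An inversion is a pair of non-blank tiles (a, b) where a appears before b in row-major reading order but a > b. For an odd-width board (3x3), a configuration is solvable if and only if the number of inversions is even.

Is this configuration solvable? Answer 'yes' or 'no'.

Answer: yes

Derivation:
Inversions (pairs i<j in row-major order where tile[i] > tile[j] > 0): 24
24 is even, so the puzzle is solvable.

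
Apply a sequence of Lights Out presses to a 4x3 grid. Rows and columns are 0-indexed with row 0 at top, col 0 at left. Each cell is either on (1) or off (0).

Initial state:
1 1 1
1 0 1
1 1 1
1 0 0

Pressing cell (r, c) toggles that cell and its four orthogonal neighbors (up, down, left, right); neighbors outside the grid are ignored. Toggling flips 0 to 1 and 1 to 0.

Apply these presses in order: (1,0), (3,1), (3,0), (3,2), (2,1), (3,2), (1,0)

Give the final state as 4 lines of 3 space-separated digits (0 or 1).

Answer: 1 1 1
1 1 1
1 1 0
1 1 1

Derivation:
After press 1 at (1,0):
0 1 1
0 1 1
0 1 1
1 0 0

After press 2 at (3,1):
0 1 1
0 1 1
0 0 1
0 1 1

After press 3 at (3,0):
0 1 1
0 1 1
1 0 1
1 0 1

After press 4 at (3,2):
0 1 1
0 1 1
1 0 0
1 1 0

After press 5 at (2,1):
0 1 1
0 0 1
0 1 1
1 0 0

After press 6 at (3,2):
0 1 1
0 0 1
0 1 0
1 1 1

After press 7 at (1,0):
1 1 1
1 1 1
1 1 0
1 1 1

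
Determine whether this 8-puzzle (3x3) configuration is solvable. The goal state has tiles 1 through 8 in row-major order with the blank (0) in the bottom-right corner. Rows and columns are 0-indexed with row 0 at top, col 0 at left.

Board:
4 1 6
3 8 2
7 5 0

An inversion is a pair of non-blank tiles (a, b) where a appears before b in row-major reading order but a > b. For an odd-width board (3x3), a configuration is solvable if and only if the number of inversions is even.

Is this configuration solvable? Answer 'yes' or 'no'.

Answer: no

Derivation:
Inversions (pairs i<j in row-major order where tile[i] > tile[j] > 0): 11
11 is odd, so the puzzle is not solvable.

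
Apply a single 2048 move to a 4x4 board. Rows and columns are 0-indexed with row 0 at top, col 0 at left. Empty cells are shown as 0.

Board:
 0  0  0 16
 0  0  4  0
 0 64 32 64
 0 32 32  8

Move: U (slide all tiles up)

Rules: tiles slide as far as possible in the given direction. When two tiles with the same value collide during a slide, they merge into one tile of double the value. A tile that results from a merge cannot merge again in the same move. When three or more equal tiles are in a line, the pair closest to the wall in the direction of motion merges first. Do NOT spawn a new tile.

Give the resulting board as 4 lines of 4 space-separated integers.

Answer:  0 64  4 16
 0 32 64 64
 0  0  0  8
 0  0  0  0

Derivation:
Slide up:
col 0: [0, 0, 0, 0] -> [0, 0, 0, 0]
col 1: [0, 0, 64, 32] -> [64, 32, 0, 0]
col 2: [0, 4, 32, 32] -> [4, 64, 0, 0]
col 3: [16, 0, 64, 8] -> [16, 64, 8, 0]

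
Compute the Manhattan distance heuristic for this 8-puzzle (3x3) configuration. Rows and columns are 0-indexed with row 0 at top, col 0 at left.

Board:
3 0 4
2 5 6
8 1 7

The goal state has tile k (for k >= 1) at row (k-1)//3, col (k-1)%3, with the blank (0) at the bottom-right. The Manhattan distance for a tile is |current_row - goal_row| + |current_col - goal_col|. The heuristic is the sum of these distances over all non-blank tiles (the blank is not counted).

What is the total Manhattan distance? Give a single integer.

Answer: 13

Derivation:
Tile 3: (0,0)->(0,2) = 2
Tile 4: (0,2)->(1,0) = 3
Tile 2: (1,0)->(0,1) = 2
Tile 5: (1,1)->(1,1) = 0
Tile 6: (1,2)->(1,2) = 0
Tile 8: (2,0)->(2,1) = 1
Tile 1: (2,1)->(0,0) = 3
Tile 7: (2,2)->(2,0) = 2
Sum: 2 + 3 + 2 + 0 + 0 + 1 + 3 + 2 = 13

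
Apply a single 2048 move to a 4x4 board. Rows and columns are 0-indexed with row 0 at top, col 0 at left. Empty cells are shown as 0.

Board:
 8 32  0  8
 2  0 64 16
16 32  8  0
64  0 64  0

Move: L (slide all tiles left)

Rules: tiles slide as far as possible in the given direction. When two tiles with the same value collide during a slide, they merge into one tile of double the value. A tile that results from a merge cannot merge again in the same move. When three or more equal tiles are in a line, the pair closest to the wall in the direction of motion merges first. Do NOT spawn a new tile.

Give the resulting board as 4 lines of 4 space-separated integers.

Answer:   8  32   8   0
  2  64  16   0
 16  32   8   0
128   0   0   0

Derivation:
Slide left:
row 0: [8, 32, 0, 8] -> [8, 32, 8, 0]
row 1: [2, 0, 64, 16] -> [2, 64, 16, 0]
row 2: [16, 32, 8, 0] -> [16, 32, 8, 0]
row 3: [64, 0, 64, 0] -> [128, 0, 0, 0]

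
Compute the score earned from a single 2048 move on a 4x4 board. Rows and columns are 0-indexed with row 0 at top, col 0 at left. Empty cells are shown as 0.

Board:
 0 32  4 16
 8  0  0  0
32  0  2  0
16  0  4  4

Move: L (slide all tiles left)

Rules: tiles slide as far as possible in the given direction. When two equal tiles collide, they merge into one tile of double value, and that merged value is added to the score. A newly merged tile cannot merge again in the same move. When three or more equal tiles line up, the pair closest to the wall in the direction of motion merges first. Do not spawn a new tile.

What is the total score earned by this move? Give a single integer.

Answer: 8

Derivation:
Slide left:
row 0: [0, 32, 4, 16] -> [32, 4, 16, 0]  score +0 (running 0)
row 1: [8, 0, 0, 0] -> [8, 0, 0, 0]  score +0 (running 0)
row 2: [32, 0, 2, 0] -> [32, 2, 0, 0]  score +0 (running 0)
row 3: [16, 0, 4, 4] -> [16, 8, 0, 0]  score +8 (running 8)
Board after move:
32  4 16  0
 8  0  0  0
32  2  0  0
16  8  0  0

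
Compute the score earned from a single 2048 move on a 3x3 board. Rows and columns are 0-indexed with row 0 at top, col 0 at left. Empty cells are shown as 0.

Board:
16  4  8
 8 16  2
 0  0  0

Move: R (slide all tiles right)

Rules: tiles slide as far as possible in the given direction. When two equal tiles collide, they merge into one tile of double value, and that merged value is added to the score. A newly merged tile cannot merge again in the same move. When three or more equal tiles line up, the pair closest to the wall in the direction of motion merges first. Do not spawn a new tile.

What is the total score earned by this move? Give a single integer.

Answer: 0

Derivation:
Slide right:
row 0: [16, 4, 8] -> [16, 4, 8]  score +0 (running 0)
row 1: [8, 16, 2] -> [8, 16, 2]  score +0 (running 0)
row 2: [0, 0, 0] -> [0, 0, 0]  score +0 (running 0)
Board after move:
16  4  8
 8 16  2
 0  0  0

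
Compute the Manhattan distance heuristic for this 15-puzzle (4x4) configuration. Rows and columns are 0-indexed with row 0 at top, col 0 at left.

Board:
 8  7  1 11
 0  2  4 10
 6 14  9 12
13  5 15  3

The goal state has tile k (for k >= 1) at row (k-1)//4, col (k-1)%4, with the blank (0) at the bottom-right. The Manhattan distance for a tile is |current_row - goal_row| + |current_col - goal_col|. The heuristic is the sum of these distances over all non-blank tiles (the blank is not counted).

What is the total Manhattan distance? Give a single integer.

Tile 8: at (0,0), goal (1,3), distance |0-1|+|0-3| = 4
Tile 7: at (0,1), goal (1,2), distance |0-1|+|1-2| = 2
Tile 1: at (0,2), goal (0,0), distance |0-0|+|2-0| = 2
Tile 11: at (0,3), goal (2,2), distance |0-2|+|3-2| = 3
Tile 2: at (1,1), goal (0,1), distance |1-0|+|1-1| = 1
Tile 4: at (1,2), goal (0,3), distance |1-0|+|2-3| = 2
Tile 10: at (1,3), goal (2,1), distance |1-2|+|3-1| = 3
Tile 6: at (2,0), goal (1,1), distance |2-1|+|0-1| = 2
Tile 14: at (2,1), goal (3,1), distance |2-3|+|1-1| = 1
Tile 9: at (2,2), goal (2,0), distance |2-2|+|2-0| = 2
Tile 12: at (2,3), goal (2,3), distance |2-2|+|3-3| = 0
Tile 13: at (3,0), goal (3,0), distance |3-3|+|0-0| = 0
Tile 5: at (3,1), goal (1,0), distance |3-1|+|1-0| = 3
Tile 15: at (3,2), goal (3,2), distance |3-3|+|2-2| = 0
Tile 3: at (3,3), goal (0,2), distance |3-0|+|3-2| = 4
Sum: 4 + 2 + 2 + 3 + 1 + 2 + 3 + 2 + 1 + 2 + 0 + 0 + 3 + 0 + 4 = 29

Answer: 29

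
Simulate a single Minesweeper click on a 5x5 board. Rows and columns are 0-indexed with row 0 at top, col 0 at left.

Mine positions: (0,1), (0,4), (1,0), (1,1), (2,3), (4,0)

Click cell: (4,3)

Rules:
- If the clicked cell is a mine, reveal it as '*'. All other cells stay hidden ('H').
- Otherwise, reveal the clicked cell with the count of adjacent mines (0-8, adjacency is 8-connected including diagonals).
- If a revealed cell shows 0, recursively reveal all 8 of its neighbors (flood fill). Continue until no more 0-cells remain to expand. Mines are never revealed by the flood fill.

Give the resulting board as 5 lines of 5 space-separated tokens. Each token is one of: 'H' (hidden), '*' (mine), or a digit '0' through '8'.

H H H H H
H H H H H
H H H H H
H 1 1 1 1
H 1 0 0 0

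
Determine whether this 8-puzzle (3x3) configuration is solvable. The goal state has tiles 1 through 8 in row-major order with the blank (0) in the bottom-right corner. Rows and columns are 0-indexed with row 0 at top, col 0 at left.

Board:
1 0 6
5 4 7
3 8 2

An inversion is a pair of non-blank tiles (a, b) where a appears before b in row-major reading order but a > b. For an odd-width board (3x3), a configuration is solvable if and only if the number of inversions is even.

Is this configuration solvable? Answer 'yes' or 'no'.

Inversions (pairs i<j in row-major order where tile[i] > tile[j] > 0): 13
13 is odd, so the puzzle is not solvable.

Answer: no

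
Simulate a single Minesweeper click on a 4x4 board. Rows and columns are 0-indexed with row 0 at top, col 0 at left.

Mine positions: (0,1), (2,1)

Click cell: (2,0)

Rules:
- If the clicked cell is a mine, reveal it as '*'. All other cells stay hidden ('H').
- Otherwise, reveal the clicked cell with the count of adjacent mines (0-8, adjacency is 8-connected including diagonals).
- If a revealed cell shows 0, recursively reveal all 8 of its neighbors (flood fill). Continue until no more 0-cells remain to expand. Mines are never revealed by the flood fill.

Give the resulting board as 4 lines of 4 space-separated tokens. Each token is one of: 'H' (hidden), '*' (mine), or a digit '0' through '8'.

H H H H
H H H H
1 H H H
H H H H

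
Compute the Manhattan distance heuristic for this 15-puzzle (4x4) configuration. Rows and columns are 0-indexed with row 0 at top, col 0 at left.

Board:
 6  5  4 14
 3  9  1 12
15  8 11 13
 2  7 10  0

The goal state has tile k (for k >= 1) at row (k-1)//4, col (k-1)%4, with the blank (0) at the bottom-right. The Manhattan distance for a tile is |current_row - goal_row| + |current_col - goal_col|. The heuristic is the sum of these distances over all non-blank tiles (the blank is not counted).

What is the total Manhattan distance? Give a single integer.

Tile 6: at (0,0), goal (1,1), distance |0-1|+|0-1| = 2
Tile 5: at (0,1), goal (1,0), distance |0-1|+|1-0| = 2
Tile 4: at (0,2), goal (0,3), distance |0-0|+|2-3| = 1
Tile 14: at (0,3), goal (3,1), distance |0-3|+|3-1| = 5
Tile 3: at (1,0), goal (0,2), distance |1-0|+|0-2| = 3
Tile 9: at (1,1), goal (2,0), distance |1-2|+|1-0| = 2
Tile 1: at (1,2), goal (0,0), distance |1-0|+|2-0| = 3
Tile 12: at (1,3), goal (2,3), distance |1-2|+|3-3| = 1
Tile 15: at (2,0), goal (3,2), distance |2-3|+|0-2| = 3
Tile 8: at (2,1), goal (1,3), distance |2-1|+|1-3| = 3
Tile 11: at (2,2), goal (2,2), distance |2-2|+|2-2| = 0
Tile 13: at (2,3), goal (3,0), distance |2-3|+|3-0| = 4
Tile 2: at (3,0), goal (0,1), distance |3-0|+|0-1| = 4
Tile 7: at (3,1), goal (1,2), distance |3-1|+|1-2| = 3
Tile 10: at (3,2), goal (2,1), distance |3-2|+|2-1| = 2
Sum: 2 + 2 + 1 + 5 + 3 + 2 + 3 + 1 + 3 + 3 + 0 + 4 + 4 + 3 + 2 = 38

Answer: 38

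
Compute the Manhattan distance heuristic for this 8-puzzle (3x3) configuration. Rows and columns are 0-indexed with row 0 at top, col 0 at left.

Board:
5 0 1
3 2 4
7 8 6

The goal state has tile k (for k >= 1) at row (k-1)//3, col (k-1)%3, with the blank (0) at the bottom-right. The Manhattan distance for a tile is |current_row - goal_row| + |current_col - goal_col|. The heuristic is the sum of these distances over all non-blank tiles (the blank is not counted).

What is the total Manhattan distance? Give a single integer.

Tile 5: (0,0)->(1,1) = 2
Tile 1: (0,2)->(0,0) = 2
Tile 3: (1,0)->(0,2) = 3
Tile 2: (1,1)->(0,1) = 1
Tile 4: (1,2)->(1,0) = 2
Tile 7: (2,0)->(2,0) = 0
Tile 8: (2,1)->(2,1) = 0
Tile 6: (2,2)->(1,2) = 1
Sum: 2 + 2 + 3 + 1 + 2 + 0 + 0 + 1 = 11

Answer: 11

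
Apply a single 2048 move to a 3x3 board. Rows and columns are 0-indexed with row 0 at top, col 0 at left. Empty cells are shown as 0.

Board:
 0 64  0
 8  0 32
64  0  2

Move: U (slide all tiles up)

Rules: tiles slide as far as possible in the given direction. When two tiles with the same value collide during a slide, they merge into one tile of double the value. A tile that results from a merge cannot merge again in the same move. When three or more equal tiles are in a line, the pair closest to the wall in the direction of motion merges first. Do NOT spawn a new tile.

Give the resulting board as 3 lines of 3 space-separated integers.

Slide up:
col 0: [0, 8, 64] -> [8, 64, 0]
col 1: [64, 0, 0] -> [64, 0, 0]
col 2: [0, 32, 2] -> [32, 2, 0]

Answer:  8 64 32
64  0  2
 0  0  0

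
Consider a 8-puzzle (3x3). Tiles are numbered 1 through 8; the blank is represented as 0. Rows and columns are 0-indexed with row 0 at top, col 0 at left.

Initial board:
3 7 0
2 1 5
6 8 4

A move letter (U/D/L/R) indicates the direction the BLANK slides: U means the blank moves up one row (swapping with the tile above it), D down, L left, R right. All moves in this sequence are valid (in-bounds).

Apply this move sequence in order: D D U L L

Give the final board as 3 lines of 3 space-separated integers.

Answer: 3 7 5
0 2 1
6 8 4

Derivation:
After move 1 (D):
3 7 5
2 1 0
6 8 4

After move 2 (D):
3 7 5
2 1 4
6 8 0

After move 3 (U):
3 7 5
2 1 0
6 8 4

After move 4 (L):
3 7 5
2 0 1
6 8 4

After move 5 (L):
3 7 5
0 2 1
6 8 4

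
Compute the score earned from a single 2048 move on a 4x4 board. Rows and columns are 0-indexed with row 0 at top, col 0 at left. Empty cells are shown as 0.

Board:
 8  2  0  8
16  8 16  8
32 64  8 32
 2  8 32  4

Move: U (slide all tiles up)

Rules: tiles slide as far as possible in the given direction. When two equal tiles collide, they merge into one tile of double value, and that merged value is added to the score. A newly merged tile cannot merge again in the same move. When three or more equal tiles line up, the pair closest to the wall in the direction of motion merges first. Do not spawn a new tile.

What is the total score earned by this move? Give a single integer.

Answer: 16

Derivation:
Slide up:
col 0: [8, 16, 32, 2] -> [8, 16, 32, 2]  score +0 (running 0)
col 1: [2, 8, 64, 8] -> [2, 8, 64, 8]  score +0 (running 0)
col 2: [0, 16, 8, 32] -> [16, 8, 32, 0]  score +0 (running 0)
col 3: [8, 8, 32, 4] -> [16, 32, 4, 0]  score +16 (running 16)
Board after move:
 8  2 16 16
16  8  8 32
32 64 32  4
 2  8  0  0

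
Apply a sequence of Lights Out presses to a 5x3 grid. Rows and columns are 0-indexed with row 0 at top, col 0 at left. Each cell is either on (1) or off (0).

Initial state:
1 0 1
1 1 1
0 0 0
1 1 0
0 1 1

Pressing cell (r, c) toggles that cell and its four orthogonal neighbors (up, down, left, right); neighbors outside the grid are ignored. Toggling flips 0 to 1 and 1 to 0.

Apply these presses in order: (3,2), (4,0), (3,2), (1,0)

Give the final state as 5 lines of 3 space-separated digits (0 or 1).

After press 1 at (3,2):
1 0 1
1 1 1
0 0 1
1 0 1
0 1 0

After press 2 at (4,0):
1 0 1
1 1 1
0 0 1
0 0 1
1 0 0

After press 3 at (3,2):
1 0 1
1 1 1
0 0 0
0 1 0
1 0 1

After press 4 at (1,0):
0 0 1
0 0 1
1 0 0
0 1 0
1 0 1

Answer: 0 0 1
0 0 1
1 0 0
0 1 0
1 0 1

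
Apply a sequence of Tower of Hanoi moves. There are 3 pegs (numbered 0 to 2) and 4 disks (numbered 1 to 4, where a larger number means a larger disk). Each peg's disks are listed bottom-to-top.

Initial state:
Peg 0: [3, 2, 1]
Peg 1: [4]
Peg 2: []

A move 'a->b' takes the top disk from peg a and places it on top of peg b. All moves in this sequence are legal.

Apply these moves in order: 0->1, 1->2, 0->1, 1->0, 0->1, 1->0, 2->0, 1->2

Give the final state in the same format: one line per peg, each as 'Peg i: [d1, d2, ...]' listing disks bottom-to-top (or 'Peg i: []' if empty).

After move 1 (0->1):
Peg 0: [3, 2]
Peg 1: [4, 1]
Peg 2: []

After move 2 (1->2):
Peg 0: [3, 2]
Peg 1: [4]
Peg 2: [1]

After move 3 (0->1):
Peg 0: [3]
Peg 1: [4, 2]
Peg 2: [1]

After move 4 (1->0):
Peg 0: [3, 2]
Peg 1: [4]
Peg 2: [1]

After move 5 (0->1):
Peg 0: [3]
Peg 1: [4, 2]
Peg 2: [1]

After move 6 (1->0):
Peg 0: [3, 2]
Peg 1: [4]
Peg 2: [1]

After move 7 (2->0):
Peg 0: [3, 2, 1]
Peg 1: [4]
Peg 2: []

After move 8 (1->2):
Peg 0: [3, 2, 1]
Peg 1: []
Peg 2: [4]

Answer: Peg 0: [3, 2, 1]
Peg 1: []
Peg 2: [4]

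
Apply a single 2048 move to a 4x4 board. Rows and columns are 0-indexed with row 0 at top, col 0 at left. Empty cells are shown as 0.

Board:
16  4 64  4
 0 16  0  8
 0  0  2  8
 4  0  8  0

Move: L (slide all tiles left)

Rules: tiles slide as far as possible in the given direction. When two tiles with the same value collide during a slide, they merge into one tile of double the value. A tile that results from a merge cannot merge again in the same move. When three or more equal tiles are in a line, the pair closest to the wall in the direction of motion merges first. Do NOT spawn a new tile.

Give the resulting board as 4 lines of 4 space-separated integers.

Slide left:
row 0: [16, 4, 64, 4] -> [16, 4, 64, 4]
row 1: [0, 16, 0, 8] -> [16, 8, 0, 0]
row 2: [0, 0, 2, 8] -> [2, 8, 0, 0]
row 3: [4, 0, 8, 0] -> [4, 8, 0, 0]

Answer: 16  4 64  4
16  8  0  0
 2  8  0  0
 4  8  0  0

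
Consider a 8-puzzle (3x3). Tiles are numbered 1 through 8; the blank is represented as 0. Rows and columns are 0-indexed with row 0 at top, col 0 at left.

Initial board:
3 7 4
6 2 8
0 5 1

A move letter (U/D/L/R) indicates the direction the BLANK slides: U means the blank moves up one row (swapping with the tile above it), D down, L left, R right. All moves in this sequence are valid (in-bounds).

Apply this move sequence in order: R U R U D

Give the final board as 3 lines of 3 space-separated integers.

After move 1 (R):
3 7 4
6 2 8
5 0 1

After move 2 (U):
3 7 4
6 0 8
5 2 1

After move 3 (R):
3 7 4
6 8 0
5 2 1

After move 4 (U):
3 7 0
6 8 4
5 2 1

After move 5 (D):
3 7 4
6 8 0
5 2 1

Answer: 3 7 4
6 8 0
5 2 1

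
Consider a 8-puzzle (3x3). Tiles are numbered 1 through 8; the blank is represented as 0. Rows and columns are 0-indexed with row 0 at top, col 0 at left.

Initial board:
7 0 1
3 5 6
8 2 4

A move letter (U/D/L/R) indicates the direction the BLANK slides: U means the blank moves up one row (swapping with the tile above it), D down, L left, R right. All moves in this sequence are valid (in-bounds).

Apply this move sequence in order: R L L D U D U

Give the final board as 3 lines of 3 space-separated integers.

Answer: 0 7 1
3 5 6
8 2 4

Derivation:
After move 1 (R):
7 1 0
3 5 6
8 2 4

After move 2 (L):
7 0 1
3 5 6
8 2 4

After move 3 (L):
0 7 1
3 5 6
8 2 4

After move 4 (D):
3 7 1
0 5 6
8 2 4

After move 5 (U):
0 7 1
3 5 6
8 2 4

After move 6 (D):
3 7 1
0 5 6
8 2 4

After move 7 (U):
0 7 1
3 5 6
8 2 4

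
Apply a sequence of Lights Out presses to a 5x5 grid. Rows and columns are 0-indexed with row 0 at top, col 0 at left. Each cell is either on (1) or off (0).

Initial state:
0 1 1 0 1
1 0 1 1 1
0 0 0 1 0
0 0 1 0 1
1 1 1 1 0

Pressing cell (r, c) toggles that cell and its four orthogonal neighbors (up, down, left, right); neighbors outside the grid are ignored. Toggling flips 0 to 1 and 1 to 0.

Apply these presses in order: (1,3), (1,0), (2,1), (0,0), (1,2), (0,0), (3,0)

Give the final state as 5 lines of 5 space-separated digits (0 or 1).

Answer: 1 1 0 1 1
0 1 1 1 0
1 1 0 0 0
1 0 1 0 1
0 1 1 1 0

Derivation:
After press 1 at (1,3):
0 1 1 1 1
1 0 0 0 0
0 0 0 0 0
0 0 1 0 1
1 1 1 1 0

After press 2 at (1,0):
1 1 1 1 1
0 1 0 0 0
1 0 0 0 0
0 0 1 0 1
1 1 1 1 0

After press 3 at (2,1):
1 1 1 1 1
0 0 0 0 0
0 1 1 0 0
0 1 1 0 1
1 1 1 1 0

After press 4 at (0,0):
0 0 1 1 1
1 0 0 0 0
0 1 1 0 0
0 1 1 0 1
1 1 1 1 0

After press 5 at (1,2):
0 0 0 1 1
1 1 1 1 0
0 1 0 0 0
0 1 1 0 1
1 1 1 1 0

After press 6 at (0,0):
1 1 0 1 1
0 1 1 1 0
0 1 0 0 0
0 1 1 0 1
1 1 1 1 0

After press 7 at (3,0):
1 1 0 1 1
0 1 1 1 0
1 1 0 0 0
1 0 1 0 1
0 1 1 1 0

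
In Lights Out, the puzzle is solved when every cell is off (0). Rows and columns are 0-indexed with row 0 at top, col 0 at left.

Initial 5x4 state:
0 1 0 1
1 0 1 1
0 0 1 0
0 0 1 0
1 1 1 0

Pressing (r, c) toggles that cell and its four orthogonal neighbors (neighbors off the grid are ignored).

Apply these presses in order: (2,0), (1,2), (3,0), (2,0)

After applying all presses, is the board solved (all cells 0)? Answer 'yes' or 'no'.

Answer: no

Derivation:
After press 1 at (2,0):
0 1 0 1
0 0 1 1
1 1 1 0
1 0 1 0
1 1 1 0

After press 2 at (1,2):
0 1 1 1
0 1 0 0
1 1 0 0
1 0 1 0
1 1 1 0

After press 3 at (3,0):
0 1 1 1
0 1 0 0
0 1 0 0
0 1 1 0
0 1 1 0

After press 4 at (2,0):
0 1 1 1
1 1 0 0
1 0 0 0
1 1 1 0
0 1 1 0

Lights still on: 11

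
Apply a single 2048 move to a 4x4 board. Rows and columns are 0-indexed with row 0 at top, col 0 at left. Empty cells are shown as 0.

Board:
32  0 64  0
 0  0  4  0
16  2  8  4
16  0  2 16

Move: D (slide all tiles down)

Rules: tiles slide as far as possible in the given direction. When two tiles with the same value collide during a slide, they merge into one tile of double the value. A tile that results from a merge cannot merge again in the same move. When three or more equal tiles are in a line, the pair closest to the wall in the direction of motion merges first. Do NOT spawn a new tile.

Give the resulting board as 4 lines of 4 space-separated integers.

Answer:  0  0 64  0
 0  0  4  0
32  0  8  4
32  2  2 16

Derivation:
Slide down:
col 0: [32, 0, 16, 16] -> [0, 0, 32, 32]
col 1: [0, 0, 2, 0] -> [0, 0, 0, 2]
col 2: [64, 4, 8, 2] -> [64, 4, 8, 2]
col 3: [0, 0, 4, 16] -> [0, 0, 4, 16]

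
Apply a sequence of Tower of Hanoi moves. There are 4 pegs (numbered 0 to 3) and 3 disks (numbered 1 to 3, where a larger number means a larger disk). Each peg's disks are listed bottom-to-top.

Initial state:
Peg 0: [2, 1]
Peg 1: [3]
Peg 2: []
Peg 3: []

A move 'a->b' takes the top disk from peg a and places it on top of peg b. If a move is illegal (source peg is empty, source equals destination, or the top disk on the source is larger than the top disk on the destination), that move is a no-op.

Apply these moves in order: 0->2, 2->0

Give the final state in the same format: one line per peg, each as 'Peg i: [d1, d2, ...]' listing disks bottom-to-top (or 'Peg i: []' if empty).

After move 1 (0->2):
Peg 0: [2]
Peg 1: [3]
Peg 2: [1]
Peg 3: []

After move 2 (2->0):
Peg 0: [2, 1]
Peg 1: [3]
Peg 2: []
Peg 3: []

Answer: Peg 0: [2, 1]
Peg 1: [3]
Peg 2: []
Peg 3: []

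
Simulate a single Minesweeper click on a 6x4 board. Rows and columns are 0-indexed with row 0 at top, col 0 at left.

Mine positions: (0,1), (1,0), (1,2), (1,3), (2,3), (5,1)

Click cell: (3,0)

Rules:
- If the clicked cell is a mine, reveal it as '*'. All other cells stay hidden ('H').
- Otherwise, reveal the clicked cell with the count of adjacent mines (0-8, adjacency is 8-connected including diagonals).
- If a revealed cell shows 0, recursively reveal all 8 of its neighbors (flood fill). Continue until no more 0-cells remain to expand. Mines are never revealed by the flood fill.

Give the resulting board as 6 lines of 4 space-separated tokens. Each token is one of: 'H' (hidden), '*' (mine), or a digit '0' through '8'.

H H H H
H H H H
1 2 3 H
0 0 1 H
1 1 1 H
H H H H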